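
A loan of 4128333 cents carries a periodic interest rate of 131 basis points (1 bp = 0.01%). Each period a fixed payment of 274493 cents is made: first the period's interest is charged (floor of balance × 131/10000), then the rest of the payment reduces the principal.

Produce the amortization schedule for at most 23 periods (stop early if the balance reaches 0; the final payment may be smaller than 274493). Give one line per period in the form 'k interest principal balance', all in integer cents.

1 54081 220412 3907921
2 51193 223300 3684621
3 48268 226225 3458396
4 45304 229189 3229207
5 42302 232191 2997016
6 39260 235233 2761783
7 36179 238314 2523469
8 33057 241436 2282033
9 29894 244599 2037434
10 26690 247803 1789631
11 23444 251049 1538582
12 20155 254338 1284244
13 16823 257670 1026574
14 13448 261045 765529
15 10028 264465 501064
16 6563 267930 233134
17 3054 233134 0

1. interest=⌊4128333·131/10000⌋=54081; principal=274493-54081=220412; balance=4128333-220412=3907921
2. interest=⌊3907921·131/10000⌋=51193; principal=274493-51193=223300; balance=3907921-223300=3684621
3. interest=⌊3684621·131/10000⌋=48268; principal=274493-48268=226225; balance=3684621-226225=3458396
4. interest=⌊3458396·131/10000⌋=45304; principal=274493-45304=229189; balance=3458396-229189=3229207
5. interest=⌊3229207·131/10000⌋=42302; principal=274493-42302=232191; balance=3229207-232191=2997016
6. interest=⌊2997016·131/10000⌋=39260; principal=274493-39260=235233; balance=2997016-235233=2761783
7. interest=⌊2761783·131/10000⌋=36179; principal=274493-36179=238314; balance=2761783-238314=2523469
8. interest=⌊2523469·131/10000⌋=33057; principal=274493-33057=241436; balance=2523469-241436=2282033
9. interest=⌊2282033·131/10000⌋=29894; principal=274493-29894=244599; balance=2282033-244599=2037434
10. interest=⌊2037434·131/10000⌋=26690; principal=274493-26690=247803; balance=2037434-247803=1789631
11. interest=⌊1789631·131/10000⌋=23444; principal=274493-23444=251049; balance=1789631-251049=1538582
12. interest=⌊1538582·131/10000⌋=20155; principal=274493-20155=254338; balance=1538582-254338=1284244
13. interest=⌊1284244·131/10000⌋=16823; principal=274493-16823=257670; balance=1284244-257670=1026574
14. interest=⌊1026574·131/10000⌋=13448; principal=274493-13448=261045; balance=1026574-261045=765529
15. interest=⌊765529·131/10000⌋=10028; principal=274493-10028=264465; balance=765529-264465=501064
16. interest=⌊501064·131/10000⌋=6563; principal=274493-6563=267930; balance=501064-267930=233134
17. interest=⌊233134·131/10000⌋=3054; principal=min(274493-3054,233134)=233134; balance=233134-233134=0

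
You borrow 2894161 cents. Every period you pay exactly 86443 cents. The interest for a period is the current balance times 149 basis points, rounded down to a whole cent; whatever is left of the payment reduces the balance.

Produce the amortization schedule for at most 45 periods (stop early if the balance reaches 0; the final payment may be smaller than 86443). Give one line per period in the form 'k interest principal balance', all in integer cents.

1 43122 43321 2850840
2 42477 43966 2806874
3 41822 44621 2762253
4 41157 45286 2716967
5 40482 45961 2671006
6 39797 46646 2624360
7 39102 47341 2577019
8 38397 48046 2528973
9 37681 48762 2480211
10 36955 49488 2430723
11 36217 50226 2380497
12 35469 50974 2329523
13 34709 51734 2277789
14 33939 52504 2225285
15 33156 53287 2171998
16 32362 54081 2117917
17 31556 54887 2063030
18 30739 55704 2007326
19 29909 56534 1950792
20 29066 57377 1893415
21 28211 58232 1835183
22 27344 59099 1776084
23 26463 59980 1716104
24 25569 60874 1655230
25 24662 61781 1593449
26 23742 62701 1530748
27 22808 63635 1467113
28 21859 64584 1402529
29 20897 65546 1336983
30 19921 66522 1270461
31 18929 67514 1202947
32 17923 68520 1134427
33 16902 69541 1064886
34 15866 70577 994309
35 14815 71628 922681
36 13747 72696 849985
37 12664 73779 776206
38 11565 74878 701328
39 10449 75994 625334
40 9317 77126 548208
41 8168 78275 469933
42 7002 79441 390492
43 5818 80625 309867
44 4617 81826 228041
45 3397 83046 144995

1. interest=⌊2894161·149/10000⌋=43122; principal=86443-43122=43321; balance=2894161-43321=2850840
2. interest=⌊2850840·149/10000⌋=42477; principal=86443-42477=43966; balance=2850840-43966=2806874
3. interest=⌊2806874·149/10000⌋=41822; principal=86443-41822=44621; balance=2806874-44621=2762253
4. interest=⌊2762253·149/10000⌋=41157; principal=86443-41157=45286; balance=2762253-45286=2716967
5. interest=⌊2716967·149/10000⌋=40482; principal=86443-40482=45961; balance=2716967-45961=2671006
6. interest=⌊2671006·149/10000⌋=39797; principal=86443-39797=46646; balance=2671006-46646=2624360
7. interest=⌊2624360·149/10000⌋=39102; principal=86443-39102=47341; balance=2624360-47341=2577019
8. interest=⌊2577019·149/10000⌋=38397; principal=86443-38397=48046; balance=2577019-48046=2528973
9. interest=⌊2528973·149/10000⌋=37681; principal=86443-37681=48762; balance=2528973-48762=2480211
10. interest=⌊2480211·149/10000⌋=36955; principal=86443-36955=49488; balance=2480211-49488=2430723
11. interest=⌊2430723·149/10000⌋=36217; principal=86443-36217=50226; balance=2430723-50226=2380497
12. interest=⌊2380497·149/10000⌋=35469; principal=86443-35469=50974; balance=2380497-50974=2329523
13. interest=⌊2329523·149/10000⌋=34709; principal=86443-34709=51734; balance=2329523-51734=2277789
14. interest=⌊2277789·149/10000⌋=33939; principal=86443-33939=52504; balance=2277789-52504=2225285
15. interest=⌊2225285·149/10000⌋=33156; principal=86443-33156=53287; balance=2225285-53287=2171998
16. interest=⌊2171998·149/10000⌋=32362; principal=86443-32362=54081; balance=2171998-54081=2117917
17. interest=⌊2117917·149/10000⌋=31556; principal=86443-31556=54887; balance=2117917-54887=2063030
18. interest=⌊2063030·149/10000⌋=30739; principal=86443-30739=55704; balance=2063030-55704=2007326
19. interest=⌊2007326·149/10000⌋=29909; principal=86443-29909=56534; balance=2007326-56534=1950792
20. interest=⌊1950792·149/10000⌋=29066; principal=86443-29066=57377; balance=1950792-57377=1893415
21. interest=⌊1893415·149/10000⌋=28211; principal=86443-28211=58232; balance=1893415-58232=1835183
22. interest=⌊1835183·149/10000⌋=27344; principal=86443-27344=59099; balance=1835183-59099=1776084
23. interest=⌊1776084·149/10000⌋=26463; principal=86443-26463=59980; balance=1776084-59980=1716104
24. interest=⌊1716104·149/10000⌋=25569; principal=86443-25569=60874; balance=1716104-60874=1655230
25. interest=⌊1655230·149/10000⌋=24662; principal=86443-24662=61781; balance=1655230-61781=1593449
26. interest=⌊1593449·149/10000⌋=23742; principal=86443-23742=62701; balance=1593449-62701=1530748
27. interest=⌊1530748·149/10000⌋=22808; principal=86443-22808=63635; balance=1530748-63635=1467113
28. interest=⌊1467113·149/10000⌋=21859; principal=86443-21859=64584; balance=1467113-64584=1402529
29. interest=⌊1402529·149/10000⌋=20897; principal=86443-20897=65546; balance=1402529-65546=1336983
30. interest=⌊1336983·149/10000⌋=19921; principal=86443-19921=66522; balance=1336983-66522=1270461
31. interest=⌊1270461·149/10000⌋=18929; principal=86443-18929=67514; balance=1270461-67514=1202947
32. interest=⌊1202947·149/10000⌋=17923; principal=86443-17923=68520; balance=1202947-68520=1134427
33. interest=⌊1134427·149/10000⌋=16902; principal=86443-16902=69541; balance=1134427-69541=1064886
34. interest=⌊1064886·149/10000⌋=15866; principal=86443-15866=70577; balance=1064886-70577=994309
35. interest=⌊994309·149/10000⌋=14815; principal=86443-14815=71628; balance=994309-71628=922681
36. interest=⌊922681·149/10000⌋=13747; principal=86443-13747=72696; balance=922681-72696=849985
37. interest=⌊849985·149/10000⌋=12664; principal=86443-12664=73779; balance=849985-73779=776206
38. interest=⌊776206·149/10000⌋=11565; principal=86443-11565=74878; balance=776206-74878=701328
39. interest=⌊701328·149/10000⌋=10449; principal=86443-10449=75994; balance=701328-75994=625334
40. interest=⌊625334·149/10000⌋=9317; principal=86443-9317=77126; balance=625334-77126=548208
41. interest=⌊548208·149/10000⌋=8168; principal=86443-8168=78275; balance=548208-78275=469933
42. interest=⌊469933·149/10000⌋=7002; principal=86443-7002=79441; balance=469933-79441=390492
43. interest=⌊390492·149/10000⌋=5818; principal=86443-5818=80625; balance=390492-80625=309867
44. interest=⌊309867·149/10000⌋=4617; principal=86443-4617=81826; balance=309867-81826=228041
45. interest=⌊228041·149/10000⌋=3397; principal=86443-3397=83046; balance=228041-83046=144995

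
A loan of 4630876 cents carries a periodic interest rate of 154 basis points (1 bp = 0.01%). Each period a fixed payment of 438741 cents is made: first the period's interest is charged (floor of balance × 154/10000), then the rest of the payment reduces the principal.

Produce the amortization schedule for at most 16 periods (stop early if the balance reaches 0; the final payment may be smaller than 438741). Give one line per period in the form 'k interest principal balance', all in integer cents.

1. interest=⌊4630876·154/10000⌋=71315; principal=438741-71315=367426; balance=4630876-367426=4263450
2. interest=⌊4263450·154/10000⌋=65657; principal=438741-65657=373084; balance=4263450-373084=3890366
3. interest=⌊3890366·154/10000⌋=59911; principal=438741-59911=378830; balance=3890366-378830=3511536
4. interest=⌊3511536·154/10000⌋=54077; principal=438741-54077=384664; balance=3511536-384664=3126872
5. interest=⌊3126872·154/10000⌋=48153; principal=438741-48153=390588; balance=3126872-390588=2736284
6. interest=⌊2736284·154/10000⌋=42138; principal=438741-42138=396603; balance=2736284-396603=2339681
7. interest=⌊2339681·154/10000⌋=36031; principal=438741-36031=402710; balance=2339681-402710=1936971
8. interest=⌊1936971·154/10000⌋=29829; principal=438741-29829=408912; balance=1936971-408912=1528059
9. interest=⌊1528059·154/10000⌋=23532; principal=438741-23532=415209; balance=1528059-415209=1112850
10. interest=⌊1112850·154/10000⌋=17137; principal=438741-17137=421604; balance=1112850-421604=691246
11. interest=⌊691246·154/10000⌋=10645; principal=438741-10645=428096; balance=691246-428096=263150
12. interest=⌊263150·154/10000⌋=4052; principal=min(438741-4052,263150)=263150; balance=263150-263150=0

1 71315 367426 4263450
2 65657 373084 3890366
3 59911 378830 3511536
4 54077 384664 3126872
5 48153 390588 2736284
6 42138 396603 2339681
7 36031 402710 1936971
8 29829 408912 1528059
9 23532 415209 1112850
10 17137 421604 691246
11 10645 428096 263150
12 4052 263150 0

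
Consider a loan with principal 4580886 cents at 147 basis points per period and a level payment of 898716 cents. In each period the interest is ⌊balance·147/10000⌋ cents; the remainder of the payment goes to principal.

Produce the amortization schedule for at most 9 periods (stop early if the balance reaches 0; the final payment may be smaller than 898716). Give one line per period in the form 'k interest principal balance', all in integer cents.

1. interest=⌊4580886·147/10000⌋=67339; principal=898716-67339=831377; balance=4580886-831377=3749509
2. interest=⌊3749509·147/10000⌋=55117; principal=898716-55117=843599; balance=3749509-843599=2905910
3. interest=⌊2905910·147/10000⌋=42716; principal=898716-42716=856000; balance=2905910-856000=2049910
4. interest=⌊2049910·147/10000⌋=30133; principal=898716-30133=868583; balance=2049910-868583=1181327
5. interest=⌊1181327·147/10000⌋=17365; principal=898716-17365=881351; balance=1181327-881351=299976
6. interest=⌊299976·147/10000⌋=4409; principal=min(898716-4409,299976)=299976; balance=299976-299976=0

1 67339 831377 3749509
2 55117 843599 2905910
3 42716 856000 2049910
4 30133 868583 1181327
5 17365 881351 299976
6 4409 299976 0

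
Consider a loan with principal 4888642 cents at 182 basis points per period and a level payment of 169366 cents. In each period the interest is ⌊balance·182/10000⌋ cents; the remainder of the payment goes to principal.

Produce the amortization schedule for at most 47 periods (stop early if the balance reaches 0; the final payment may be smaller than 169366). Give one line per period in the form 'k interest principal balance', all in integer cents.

1. interest=⌊4888642·182/10000⌋=88973; principal=169366-88973=80393; balance=4888642-80393=4808249
2. interest=⌊4808249·182/10000⌋=87510; principal=169366-87510=81856; balance=4808249-81856=4726393
3. interest=⌊4726393·182/10000⌋=86020; principal=169366-86020=83346; balance=4726393-83346=4643047
4. interest=⌊4643047·182/10000⌋=84503; principal=169366-84503=84863; balance=4643047-84863=4558184
5. interest=⌊4558184·182/10000⌋=82958; principal=169366-82958=86408; balance=4558184-86408=4471776
6. interest=⌊4471776·182/10000⌋=81386; principal=169366-81386=87980; balance=4471776-87980=4383796
7. interest=⌊4383796·182/10000⌋=79785; principal=169366-79785=89581; balance=4383796-89581=4294215
8. interest=⌊4294215·182/10000⌋=78154; principal=169366-78154=91212; balance=4294215-91212=4203003
9. interest=⌊4203003·182/10000⌋=76494; principal=169366-76494=92872; balance=4203003-92872=4110131
10. interest=⌊4110131·182/10000⌋=74804; principal=169366-74804=94562; balance=4110131-94562=4015569
11. interest=⌊4015569·182/10000⌋=73083; principal=169366-73083=96283; balance=4015569-96283=3919286
12. interest=⌊3919286·182/10000⌋=71331; principal=169366-71331=98035; balance=3919286-98035=3821251
13. interest=⌊3821251·182/10000⌋=69546; principal=169366-69546=99820; balance=3821251-99820=3721431
14. interest=⌊3721431·182/10000⌋=67730; principal=169366-67730=101636; balance=3721431-101636=3619795
15. interest=⌊3619795·182/10000⌋=65880; principal=169366-65880=103486; balance=3619795-103486=3516309
16. interest=⌊3516309·182/10000⌋=63996; principal=169366-63996=105370; balance=3516309-105370=3410939
17. interest=⌊3410939·182/10000⌋=62079; principal=169366-62079=107287; balance=3410939-107287=3303652
18. interest=⌊3303652·182/10000⌋=60126; principal=169366-60126=109240; balance=3303652-109240=3194412
19. interest=⌊3194412·182/10000⌋=58138; principal=169366-58138=111228; balance=3194412-111228=3083184
20. interest=⌊3083184·182/10000⌋=56113; principal=169366-56113=113253; balance=3083184-113253=2969931
21. interest=⌊2969931·182/10000⌋=54052; principal=169366-54052=115314; balance=2969931-115314=2854617
22. interest=⌊2854617·182/10000⌋=51954; principal=169366-51954=117412; balance=2854617-117412=2737205
23. interest=⌊2737205·182/10000⌋=49817; principal=169366-49817=119549; balance=2737205-119549=2617656
24. interest=⌊2617656·182/10000⌋=47641; principal=169366-47641=121725; balance=2617656-121725=2495931
25. interest=⌊2495931·182/10000⌋=45425; principal=169366-45425=123941; balance=2495931-123941=2371990
26. interest=⌊2371990·182/10000⌋=43170; principal=169366-43170=126196; balance=2371990-126196=2245794
27. interest=⌊2245794·182/10000⌋=40873; principal=169366-40873=128493; balance=2245794-128493=2117301
28. interest=⌊2117301·182/10000⌋=38534; principal=169366-38534=130832; balance=2117301-130832=1986469
29. interest=⌊1986469·182/10000⌋=36153; principal=169366-36153=133213; balance=1986469-133213=1853256
30. interest=⌊1853256·182/10000⌋=33729; principal=169366-33729=135637; balance=1853256-135637=1717619
31. interest=⌊1717619·182/10000⌋=31260; principal=169366-31260=138106; balance=1717619-138106=1579513
32. interest=⌊1579513·182/10000⌋=28747; principal=169366-28747=140619; balance=1579513-140619=1438894
33. interest=⌊1438894·182/10000⌋=26187; principal=169366-26187=143179; balance=1438894-143179=1295715
34. interest=⌊1295715·182/10000⌋=23582; principal=169366-23582=145784; balance=1295715-145784=1149931
35. interest=⌊1149931·182/10000⌋=20928; principal=169366-20928=148438; balance=1149931-148438=1001493
36. interest=⌊1001493·182/10000⌋=18227; principal=169366-18227=151139; balance=1001493-151139=850354
37. interest=⌊850354·182/10000⌋=15476; principal=169366-15476=153890; balance=850354-153890=696464
38. interest=⌊696464·182/10000⌋=12675; principal=169366-12675=156691; balance=696464-156691=539773
39. interest=⌊539773·182/10000⌋=9823; principal=169366-9823=159543; balance=539773-159543=380230
40. interest=⌊380230·182/10000⌋=6920; principal=169366-6920=162446; balance=380230-162446=217784
41. interest=⌊217784·182/10000⌋=3963; principal=169366-3963=165403; balance=217784-165403=52381
42. interest=⌊52381·182/10000⌋=953; principal=min(169366-953,52381)=52381; balance=52381-52381=0

1 88973 80393 4808249
2 87510 81856 4726393
3 86020 83346 4643047
4 84503 84863 4558184
5 82958 86408 4471776
6 81386 87980 4383796
7 79785 89581 4294215
8 78154 91212 4203003
9 76494 92872 4110131
10 74804 94562 4015569
11 73083 96283 3919286
12 71331 98035 3821251
13 69546 99820 3721431
14 67730 101636 3619795
15 65880 103486 3516309
16 63996 105370 3410939
17 62079 107287 3303652
18 60126 109240 3194412
19 58138 111228 3083184
20 56113 113253 2969931
21 54052 115314 2854617
22 51954 117412 2737205
23 49817 119549 2617656
24 47641 121725 2495931
25 45425 123941 2371990
26 43170 126196 2245794
27 40873 128493 2117301
28 38534 130832 1986469
29 36153 133213 1853256
30 33729 135637 1717619
31 31260 138106 1579513
32 28747 140619 1438894
33 26187 143179 1295715
34 23582 145784 1149931
35 20928 148438 1001493
36 18227 151139 850354
37 15476 153890 696464
38 12675 156691 539773
39 9823 159543 380230
40 6920 162446 217784
41 3963 165403 52381
42 953 52381 0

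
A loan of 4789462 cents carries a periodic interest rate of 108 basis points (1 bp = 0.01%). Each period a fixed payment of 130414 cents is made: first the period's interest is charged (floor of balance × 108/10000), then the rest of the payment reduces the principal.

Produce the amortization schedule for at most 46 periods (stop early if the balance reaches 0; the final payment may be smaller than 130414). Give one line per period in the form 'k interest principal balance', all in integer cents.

1. interest=⌊4789462·108/10000⌋=51726; principal=130414-51726=78688; balance=4789462-78688=4710774
2. interest=⌊4710774·108/10000⌋=50876; principal=130414-50876=79538; balance=4710774-79538=4631236
3. interest=⌊4631236·108/10000⌋=50017; principal=130414-50017=80397; balance=4631236-80397=4550839
4. interest=⌊4550839·108/10000⌋=49149; principal=130414-49149=81265; balance=4550839-81265=4469574
5. interest=⌊4469574·108/10000⌋=48271; principal=130414-48271=82143; balance=4469574-82143=4387431
6. interest=⌊4387431·108/10000⌋=47384; principal=130414-47384=83030; balance=4387431-83030=4304401
7. interest=⌊4304401·108/10000⌋=46487; principal=130414-46487=83927; balance=4304401-83927=4220474
8. interest=⌊4220474·108/10000⌋=45581; principal=130414-45581=84833; balance=4220474-84833=4135641
9. interest=⌊4135641·108/10000⌋=44664; principal=130414-44664=85750; balance=4135641-85750=4049891
10. interest=⌊4049891·108/10000⌋=43738; principal=130414-43738=86676; balance=4049891-86676=3963215
11. interest=⌊3963215·108/10000⌋=42802; principal=130414-42802=87612; balance=3963215-87612=3875603
12. interest=⌊3875603·108/10000⌋=41856; principal=130414-41856=88558; balance=3875603-88558=3787045
13. interest=⌊3787045·108/10000⌋=40900; principal=130414-40900=89514; balance=3787045-89514=3697531
14. interest=⌊3697531·108/10000⌋=39933; principal=130414-39933=90481; balance=3697531-90481=3607050
15. interest=⌊3607050·108/10000⌋=38956; principal=130414-38956=91458; balance=3607050-91458=3515592
16. interest=⌊3515592·108/10000⌋=37968; principal=130414-37968=92446; balance=3515592-92446=3423146
17. interest=⌊3423146·108/10000⌋=36969; principal=130414-36969=93445; balance=3423146-93445=3329701
18. interest=⌊3329701·108/10000⌋=35960; principal=130414-35960=94454; balance=3329701-94454=3235247
19. interest=⌊3235247·108/10000⌋=34940; principal=130414-34940=95474; balance=3235247-95474=3139773
20. interest=⌊3139773·108/10000⌋=33909; principal=130414-33909=96505; balance=3139773-96505=3043268
21. interest=⌊3043268·108/10000⌋=32867; principal=130414-32867=97547; balance=3043268-97547=2945721
22. interest=⌊2945721·108/10000⌋=31813; principal=130414-31813=98601; balance=2945721-98601=2847120
23. interest=⌊2847120·108/10000⌋=30748; principal=130414-30748=99666; balance=2847120-99666=2747454
24. interest=⌊2747454·108/10000⌋=29672; principal=130414-29672=100742; balance=2747454-100742=2646712
25. interest=⌊2646712·108/10000⌋=28584; principal=130414-28584=101830; balance=2646712-101830=2544882
26. interest=⌊2544882·108/10000⌋=27484; principal=130414-27484=102930; balance=2544882-102930=2441952
27. interest=⌊2441952·108/10000⌋=26373; principal=130414-26373=104041; balance=2441952-104041=2337911
28. interest=⌊2337911·108/10000⌋=25249; principal=130414-25249=105165; balance=2337911-105165=2232746
29. interest=⌊2232746·108/10000⌋=24113; principal=130414-24113=106301; balance=2232746-106301=2126445
30. interest=⌊2126445·108/10000⌋=22965; principal=130414-22965=107449; balance=2126445-107449=2018996
31. interest=⌊2018996·108/10000⌋=21805; principal=130414-21805=108609; balance=2018996-108609=1910387
32. interest=⌊1910387·108/10000⌋=20632; principal=130414-20632=109782; balance=1910387-109782=1800605
33. interest=⌊1800605·108/10000⌋=19446; principal=130414-19446=110968; balance=1800605-110968=1689637
34. interest=⌊1689637·108/10000⌋=18248; principal=130414-18248=112166; balance=1689637-112166=1577471
35. interest=⌊1577471·108/10000⌋=17036; principal=130414-17036=113378; balance=1577471-113378=1464093
36. interest=⌊1464093·108/10000⌋=15812; principal=130414-15812=114602; balance=1464093-114602=1349491
37. interest=⌊1349491·108/10000⌋=14574; principal=130414-14574=115840; balance=1349491-115840=1233651
38. interest=⌊1233651·108/10000⌋=13323; principal=130414-13323=117091; balance=1233651-117091=1116560
39. interest=⌊1116560·108/10000⌋=12058; principal=130414-12058=118356; balance=1116560-118356=998204
40. interest=⌊998204·108/10000⌋=10780; principal=130414-10780=119634; balance=998204-119634=878570
41. interest=⌊878570·108/10000⌋=9488; principal=130414-9488=120926; balance=878570-120926=757644
42. interest=⌊757644·108/10000⌋=8182; principal=130414-8182=122232; balance=757644-122232=635412
43. interest=⌊635412·108/10000⌋=6862; principal=130414-6862=123552; balance=635412-123552=511860
44. interest=⌊511860·108/10000⌋=5528; principal=130414-5528=124886; balance=511860-124886=386974
45. interest=⌊386974·108/10000⌋=4179; principal=130414-4179=126235; balance=386974-126235=260739
46. interest=⌊260739·108/10000⌋=2815; principal=130414-2815=127599; balance=260739-127599=133140

1 51726 78688 4710774
2 50876 79538 4631236
3 50017 80397 4550839
4 49149 81265 4469574
5 48271 82143 4387431
6 47384 83030 4304401
7 46487 83927 4220474
8 45581 84833 4135641
9 44664 85750 4049891
10 43738 86676 3963215
11 42802 87612 3875603
12 41856 88558 3787045
13 40900 89514 3697531
14 39933 90481 3607050
15 38956 91458 3515592
16 37968 92446 3423146
17 36969 93445 3329701
18 35960 94454 3235247
19 34940 95474 3139773
20 33909 96505 3043268
21 32867 97547 2945721
22 31813 98601 2847120
23 30748 99666 2747454
24 29672 100742 2646712
25 28584 101830 2544882
26 27484 102930 2441952
27 26373 104041 2337911
28 25249 105165 2232746
29 24113 106301 2126445
30 22965 107449 2018996
31 21805 108609 1910387
32 20632 109782 1800605
33 19446 110968 1689637
34 18248 112166 1577471
35 17036 113378 1464093
36 15812 114602 1349491
37 14574 115840 1233651
38 13323 117091 1116560
39 12058 118356 998204
40 10780 119634 878570
41 9488 120926 757644
42 8182 122232 635412
43 6862 123552 511860
44 5528 124886 386974
45 4179 126235 260739
46 2815 127599 133140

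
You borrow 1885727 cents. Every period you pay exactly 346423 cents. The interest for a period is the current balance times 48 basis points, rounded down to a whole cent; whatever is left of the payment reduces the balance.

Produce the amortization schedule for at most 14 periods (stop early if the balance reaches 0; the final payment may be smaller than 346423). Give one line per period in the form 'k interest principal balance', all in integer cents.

1. interest=⌊1885727·48/10000⌋=9051; principal=346423-9051=337372; balance=1885727-337372=1548355
2. interest=⌊1548355·48/10000⌋=7432; principal=346423-7432=338991; balance=1548355-338991=1209364
3. interest=⌊1209364·48/10000⌋=5804; principal=346423-5804=340619; balance=1209364-340619=868745
4. interest=⌊868745·48/10000⌋=4169; principal=346423-4169=342254; balance=868745-342254=526491
5. interest=⌊526491·48/10000⌋=2527; principal=346423-2527=343896; balance=526491-343896=182595
6. interest=⌊182595·48/10000⌋=876; principal=min(346423-876,182595)=182595; balance=182595-182595=0

1 9051 337372 1548355
2 7432 338991 1209364
3 5804 340619 868745
4 4169 342254 526491
5 2527 343896 182595
6 876 182595 0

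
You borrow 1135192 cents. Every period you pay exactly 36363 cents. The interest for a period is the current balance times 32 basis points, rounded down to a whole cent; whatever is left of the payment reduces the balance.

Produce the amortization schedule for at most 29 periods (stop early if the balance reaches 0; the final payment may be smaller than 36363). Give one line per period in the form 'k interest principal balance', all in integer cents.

1 3632 32731 1102461
2 3527 32836 1069625
3 3422 32941 1036684
4 3317 33046 1003638
5 3211 33152 970486
6 3105 33258 937228
7 2999 33364 903864
8 2892 33471 870393
9 2785 33578 836815
10 2677 33686 803129
11 2570 33793 769336
12 2461 33902 735434
13 2353 34010 701424
14 2244 34119 667305
15 2135 34228 633077
16 2025 34338 598739
17 1915 34448 564291
18 1805 34558 529733
19 1695 34668 495065
20 1584 34779 460286
21 1472 34891 425395
22 1361 35002 390393
23 1249 35114 355279
24 1136 35227 320052
25 1024 35339 284713
26 911 35452 249261
27 797 35566 213695
28 683 35680 178015
29 569 35794 142221

1. interest=⌊1135192·32/10000⌋=3632; principal=36363-3632=32731; balance=1135192-32731=1102461
2. interest=⌊1102461·32/10000⌋=3527; principal=36363-3527=32836; balance=1102461-32836=1069625
3. interest=⌊1069625·32/10000⌋=3422; principal=36363-3422=32941; balance=1069625-32941=1036684
4. interest=⌊1036684·32/10000⌋=3317; principal=36363-3317=33046; balance=1036684-33046=1003638
5. interest=⌊1003638·32/10000⌋=3211; principal=36363-3211=33152; balance=1003638-33152=970486
6. interest=⌊970486·32/10000⌋=3105; principal=36363-3105=33258; balance=970486-33258=937228
7. interest=⌊937228·32/10000⌋=2999; principal=36363-2999=33364; balance=937228-33364=903864
8. interest=⌊903864·32/10000⌋=2892; principal=36363-2892=33471; balance=903864-33471=870393
9. interest=⌊870393·32/10000⌋=2785; principal=36363-2785=33578; balance=870393-33578=836815
10. interest=⌊836815·32/10000⌋=2677; principal=36363-2677=33686; balance=836815-33686=803129
11. interest=⌊803129·32/10000⌋=2570; principal=36363-2570=33793; balance=803129-33793=769336
12. interest=⌊769336·32/10000⌋=2461; principal=36363-2461=33902; balance=769336-33902=735434
13. interest=⌊735434·32/10000⌋=2353; principal=36363-2353=34010; balance=735434-34010=701424
14. interest=⌊701424·32/10000⌋=2244; principal=36363-2244=34119; balance=701424-34119=667305
15. interest=⌊667305·32/10000⌋=2135; principal=36363-2135=34228; balance=667305-34228=633077
16. interest=⌊633077·32/10000⌋=2025; principal=36363-2025=34338; balance=633077-34338=598739
17. interest=⌊598739·32/10000⌋=1915; principal=36363-1915=34448; balance=598739-34448=564291
18. interest=⌊564291·32/10000⌋=1805; principal=36363-1805=34558; balance=564291-34558=529733
19. interest=⌊529733·32/10000⌋=1695; principal=36363-1695=34668; balance=529733-34668=495065
20. interest=⌊495065·32/10000⌋=1584; principal=36363-1584=34779; balance=495065-34779=460286
21. interest=⌊460286·32/10000⌋=1472; principal=36363-1472=34891; balance=460286-34891=425395
22. interest=⌊425395·32/10000⌋=1361; principal=36363-1361=35002; balance=425395-35002=390393
23. interest=⌊390393·32/10000⌋=1249; principal=36363-1249=35114; balance=390393-35114=355279
24. interest=⌊355279·32/10000⌋=1136; principal=36363-1136=35227; balance=355279-35227=320052
25. interest=⌊320052·32/10000⌋=1024; principal=36363-1024=35339; balance=320052-35339=284713
26. interest=⌊284713·32/10000⌋=911; principal=36363-911=35452; balance=284713-35452=249261
27. interest=⌊249261·32/10000⌋=797; principal=36363-797=35566; balance=249261-35566=213695
28. interest=⌊213695·32/10000⌋=683; principal=36363-683=35680; balance=213695-35680=178015
29. interest=⌊178015·32/10000⌋=569; principal=36363-569=35794; balance=178015-35794=142221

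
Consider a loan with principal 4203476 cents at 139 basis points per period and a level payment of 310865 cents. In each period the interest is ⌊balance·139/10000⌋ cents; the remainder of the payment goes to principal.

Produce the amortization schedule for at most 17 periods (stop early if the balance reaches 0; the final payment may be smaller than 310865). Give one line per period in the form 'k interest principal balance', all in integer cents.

1 58428 252437 3951039
2 54919 255946 3695093
3 51361 259504 3435589
4 47754 263111 3172478
5 44097 266768 2905710
6 40389 270476 2635234
7 36629 274236 2360998
8 32817 278048 2082950
9 28953 281912 1801038
10 25034 285831 1515207
11 21061 289804 1225403
12 17033 293832 931571
13 12948 297917 633654
14 8807 302058 331596
15 4609 306256 25340
16 352 25340 0

1. interest=⌊4203476·139/10000⌋=58428; principal=310865-58428=252437; balance=4203476-252437=3951039
2. interest=⌊3951039·139/10000⌋=54919; principal=310865-54919=255946; balance=3951039-255946=3695093
3. interest=⌊3695093·139/10000⌋=51361; principal=310865-51361=259504; balance=3695093-259504=3435589
4. interest=⌊3435589·139/10000⌋=47754; principal=310865-47754=263111; balance=3435589-263111=3172478
5. interest=⌊3172478·139/10000⌋=44097; principal=310865-44097=266768; balance=3172478-266768=2905710
6. interest=⌊2905710·139/10000⌋=40389; principal=310865-40389=270476; balance=2905710-270476=2635234
7. interest=⌊2635234·139/10000⌋=36629; principal=310865-36629=274236; balance=2635234-274236=2360998
8. interest=⌊2360998·139/10000⌋=32817; principal=310865-32817=278048; balance=2360998-278048=2082950
9. interest=⌊2082950·139/10000⌋=28953; principal=310865-28953=281912; balance=2082950-281912=1801038
10. interest=⌊1801038·139/10000⌋=25034; principal=310865-25034=285831; balance=1801038-285831=1515207
11. interest=⌊1515207·139/10000⌋=21061; principal=310865-21061=289804; balance=1515207-289804=1225403
12. interest=⌊1225403·139/10000⌋=17033; principal=310865-17033=293832; balance=1225403-293832=931571
13. interest=⌊931571·139/10000⌋=12948; principal=310865-12948=297917; balance=931571-297917=633654
14. interest=⌊633654·139/10000⌋=8807; principal=310865-8807=302058; balance=633654-302058=331596
15. interest=⌊331596·139/10000⌋=4609; principal=310865-4609=306256; balance=331596-306256=25340
16. interest=⌊25340·139/10000⌋=352; principal=min(310865-352,25340)=25340; balance=25340-25340=0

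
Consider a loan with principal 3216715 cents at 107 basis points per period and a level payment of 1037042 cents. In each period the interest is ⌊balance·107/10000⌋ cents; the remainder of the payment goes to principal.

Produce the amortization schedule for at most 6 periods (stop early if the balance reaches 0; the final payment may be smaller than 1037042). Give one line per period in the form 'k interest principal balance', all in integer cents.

1. interest=⌊3216715·107/10000⌋=34418; principal=1037042-34418=1002624; balance=3216715-1002624=2214091
2. interest=⌊2214091·107/10000⌋=23690; principal=1037042-23690=1013352; balance=2214091-1013352=1200739
3. interest=⌊1200739·107/10000⌋=12847; principal=1037042-12847=1024195; balance=1200739-1024195=176544
4. interest=⌊176544·107/10000⌋=1889; principal=min(1037042-1889,176544)=176544; balance=176544-176544=0

1 34418 1002624 2214091
2 23690 1013352 1200739
3 12847 1024195 176544
4 1889 176544 0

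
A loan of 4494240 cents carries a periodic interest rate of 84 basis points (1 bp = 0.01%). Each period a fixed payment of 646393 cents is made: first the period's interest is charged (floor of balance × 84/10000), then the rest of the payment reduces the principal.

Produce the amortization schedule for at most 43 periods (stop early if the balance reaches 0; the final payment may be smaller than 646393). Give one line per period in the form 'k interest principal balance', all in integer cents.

1. interest=⌊4494240·84/10000⌋=37751; principal=646393-37751=608642; balance=4494240-608642=3885598
2. interest=⌊3885598·84/10000⌋=32639; principal=646393-32639=613754; balance=3885598-613754=3271844
3. interest=⌊3271844·84/10000⌋=27483; principal=646393-27483=618910; balance=3271844-618910=2652934
4. interest=⌊2652934·84/10000⌋=22284; principal=646393-22284=624109; balance=2652934-624109=2028825
5. interest=⌊2028825·84/10000⌋=17042; principal=646393-17042=629351; balance=2028825-629351=1399474
6. interest=⌊1399474·84/10000⌋=11755; principal=646393-11755=634638; balance=1399474-634638=764836
7. interest=⌊764836·84/10000⌋=6424; principal=646393-6424=639969; balance=764836-639969=124867
8. interest=⌊124867·84/10000⌋=1048; principal=min(646393-1048,124867)=124867; balance=124867-124867=0

1 37751 608642 3885598
2 32639 613754 3271844
3 27483 618910 2652934
4 22284 624109 2028825
5 17042 629351 1399474
6 11755 634638 764836
7 6424 639969 124867
8 1048 124867 0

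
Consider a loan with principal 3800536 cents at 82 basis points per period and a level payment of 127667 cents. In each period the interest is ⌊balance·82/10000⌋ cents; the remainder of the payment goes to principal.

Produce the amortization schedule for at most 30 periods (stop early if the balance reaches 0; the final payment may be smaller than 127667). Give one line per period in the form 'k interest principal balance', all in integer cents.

1 31164 96503 3704033
2 30373 97294 3606739
3 29575 98092 3508647
4 28770 98897 3409750
5 27959 99708 3310042
6 27142 100525 3209517
7 26318 101349 3108168
8 25486 102181 3005987
9 24649 103018 2902969
10 23804 103863 2799106
11 22952 104715 2694391
12 22094 105573 2588818
13 21228 106439 2482379
14 20355 107312 2375067
15 19475 108192 2266875
16 18588 109079 2157796
17 17693 109974 2047822
18 16792 110875 1936947
19 15882 111785 1825162
20 14966 112701 1712461
21 14042 113625 1598836
22 13110 114557 1484279
23 12171 115496 1368783
24 11224 116443 1252340
25 10269 117398 1134942
26 9306 118361 1016581
27 8335 119332 897249
28 7357 120310 776939
29 6370 121297 655642
30 5376 122291 533351

1. interest=⌊3800536·82/10000⌋=31164; principal=127667-31164=96503; balance=3800536-96503=3704033
2. interest=⌊3704033·82/10000⌋=30373; principal=127667-30373=97294; balance=3704033-97294=3606739
3. interest=⌊3606739·82/10000⌋=29575; principal=127667-29575=98092; balance=3606739-98092=3508647
4. interest=⌊3508647·82/10000⌋=28770; principal=127667-28770=98897; balance=3508647-98897=3409750
5. interest=⌊3409750·82/10000⌋=27959; principal=127667-27959=99708; balance=3409750-99708=3310042
6. interest=⌊3310042·82/10000⌋=27142; principal=127667-27142=100525; balance=3310042-100525=3209517
7. interest=⌊3209517·82/10000⌋=26318; principal=127667-26318=101349; balance=3209517-101349=3108168
8. interest=⌊3108168·82/10000⌋=25486; principal=127667-25486=102181; balance=3108168-102181=3005987
9. interest=⌊3005987·82/10000⌋=24649; principal=127667-24649=103018; balance=3005987-103018=2902969
10. interest=⌊2902969·82/10000⌋=23804; principal=127667-23804=103863; balance=2902969-103863=2799106
11. interest=⌊2799106·82/10000⌋=22952; principal=127667-22952=104715; balance=2799106-104715=2694391
12. interest=⌊2694391·82/10000⌋=22094; principal=127667-22094=105573; balance=2694391-105573=2588818
13. interest=⌊2588818·82/10000⌋=21228; principal=127667-21228=106439; balance=2588818-106439=2482379
14. interest=⌊2482379·82/10000⌋=20355; principal=127667-20355=107312; balance=2482379-107312=2375067
15. interest=⌊2375067·82/10000⌋=19475; principal=127667-19475=108192; balance=2375067-108192=2266875
16. interest=⌊2266875·82/10000⌋=18588; principal=127667-18588=109079; balance=2266875-109079=2157796
17. interest=⌊2157796·82/10000⌋=17693; principal=127667-17693=109974; balance=2157796-109974=2047822
18. interest=⌊2047822·82/10000⌋=16792; principal=127667-16792=110875; balance=2047822-110875=1936947
19. interest=⌊1936947·82/10000⌋=15882; principal=127667-15882=111785; balance=1936947-111785=1825162
20. interest=⌊1825162·82/10000⌋=14966; principal=127667-14966=112701; balance=1825162-112701=1712461
21. interest=⌊1712461·82/10000⌋=14042; principal=127667-14042=113625; balance=1712461-113625=1598836
22. interest=⌊1598836·82/10000⌋=13110; principal=127667-13110=114557; balance=1598836-114557=1484279
23. interest=⌊1484279·82/10000⌋=12171; principal=127667-12171=115496; balance=1484279-115496=1368783
24. interest=⌊1368783·82/10000⌋=11224; principal=127667-11224=116443; balance=1368783-116443=1252340
25. interest=⌊1252340·82/10000⌋=10269; principal=127667-10269=117398; balance=1252340-117398=1134942
26. interest=⌊1134942·82/10000⌋=9306; principal=127667-9306=118361; balance=1134942-118361=1016581
27. interest=⌊1016581·82/10000⌋=8335; principal=127667-8335=119332; balance=1016581-119332=897249
28. interest=⌊897249·82/10000⌋=7357; principal=127667-7357=120310; balance=897249-120310=776939
29. interest=⌊776939·82/10000⌋=6370; principal=127667-6370=121297; balance=776939-121297=655642
30. interest=⌊655642·82/10000⌋=5376; principal=127667-5376=122291; balance=655642-122291=533351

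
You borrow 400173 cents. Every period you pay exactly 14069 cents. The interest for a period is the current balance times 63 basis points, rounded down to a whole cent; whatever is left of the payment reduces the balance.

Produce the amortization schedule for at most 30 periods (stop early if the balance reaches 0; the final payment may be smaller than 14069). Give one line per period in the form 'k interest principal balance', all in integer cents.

1 2521 11548 388625
2 2448 11621 377004
3 2375 11694 365310
4 2301 11768 353542
5 2227 11842 341700
6 2152 11917 329783
7 2077 11992 317791
8 2002 12067 305724
9 1926 12143 293581
10 1849 12220 281361
11 1772 12297 269064
12 1695 12374 256690
13 1617 12452 244238
14 1538 12531 231707
15 1459 12610 219097
16 1380 12689 206408
17 1300 12769 193639
18 1219 12850 180789
19 1138 12931 167858
20 1057 13012 154846
21 975 13094 141752
22 893 13176 128576
23 810 13259 115317
24 726 13343 101974
25 642 13427 88547
26 557 13512 75035
27 472 13597 61438
28 387 13682 47756
29 300 13769 33987
30 214 13855 20132

1. interest=⌊400173·63/10000⌋=2521; principal=14069-2521=11548; balance=400173-11548=388625
2. interest=⌊388625·63/10000⌋=2448; principal=14069-2448=11621; balance=388625-11621=377004
3. interest=⌊377004·63/10000⌋=2375; principal=14069-2375=11694; balance=377004-11694=365310
4. interest=⌊365310·63/10000⌋=2301; principal=14069-2301=11768; balance=365310-11768=353542
5. interest=⌊353542·63/10000⌋=2227; principal=14069-2227=11842; balance=353542-11842=341700
6. interest=⌊341700·63/10000⌋=2152; principal=14069-2152=11917; balance=341700-11917=329783
7. interest=⌊329783·63/10000⌋=2077; principal=14069-2077=11992; balance=329783-11992=317791
8. interest=⌊317791·63/10000⌋=2002; principal=14069-2002=12067; balance=317791-12067=305724
9. interest=⌊305724·63/10000⌋=1926; principal=14069-1926=12143; balance=305724-12143=293581
10. interest=⌊293581·63/10000⌋=1849; principal=14069-1849=12220; balance=293581-12220=281361
11. interest=⌊281361·63/10000⌋=1772; principal=14069-1772=12297; balance=281361-12297=269064
12. interest=⌊269064·63/10000⌋=1695; principal=14069-1695=12374; balance=269064-12374=256690
13. interest=⌊256690·63/10000⌋=1617; principal=14069-1617=12452; balance=256690-12452=244238
14. interest=⌊244238·63/10000⌋=1538; principal=14069-1538=12531; balance=244238-12531=231707
15. interest=⌊231707·63/10000⌋=1459; principal=14069-1459=12610; balance=231707-12610=219097
16. interest=⌊219097·63/10000⌋=1380; principal=14069-1380=12689; balance=219097-12689=206408
17. interest=⌊206408·63/10000⌋=1300; principal=14069-1300=12769; balance=206408-12769=193639
18. interest=⌊193639·63/10000⌋=1219; principal=14069-1219=12850; balance=193639-12850=180789
19. interest=⌊180789·63/10000⌋=1138; principal=14069-1138=12931; balance=180789-12931=167858
20. interest=⌊167858·63/10000⌋=1057; principal=14069-1057=13012; balance=167858-13012=154846
21. interest=⌊154846·63/10000⌋=975; principal=14069-975=13094; balance=154846-13094=141752
22. interest=⌊141752·63/10000⌋=893; principal=14069-893=13176; balance=141752-13176=128576
23. interest=⌊128576·63/10000⌋=810; principal=14069-810=13259; balance=128576-13259=115317
24. interest=⌊115317·63/10000⌋=726; principal=14069-726=13343; balance=115317-13343=101974
25. interest=⌊101974·63/10000⌋=642; principal=14069-642=13427; balance=101974-13427=88547
26. interest=⌊88547·63/10000⌋=557; principal=14069-557=13512; balance=88547-13512=75035
27. interest=⌊75035·63/10000⌋=472; principal=14069-472=13597; balance=75035-13597=61438
28. interest=⌊61438·63/10000⌋=387; principal=14069-387=13682; balance=61438-13682=47756
29. interest=⌊47756·63/10000⌋=300; principal=14069-300=13769; balance=47756-13769=33987
30. interest=⌊33987·63/10000⌋=214; principal=14069-214=13855; balance=33987-13855=20132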